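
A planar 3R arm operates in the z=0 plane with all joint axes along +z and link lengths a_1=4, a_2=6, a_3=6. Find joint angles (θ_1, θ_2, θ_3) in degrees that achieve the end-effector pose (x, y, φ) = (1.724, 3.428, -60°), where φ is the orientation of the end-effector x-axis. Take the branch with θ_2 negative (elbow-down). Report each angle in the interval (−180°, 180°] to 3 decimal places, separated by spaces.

134.999 -59.994 -135.005

wrist centre = target − a_3·(cos φ, sin φ) = (-1.2760, 8.6242)
cos θ_2 = (76.0042−4²−6²)/(2·4·6) = 0.5001; θ_2 = -59.9942° (elbow-down)
β = atan2(8.6242,-1.2760) = 98.4162°; ψ = atan2(-5.1959,7.0005) = -36.5831°
θ_1 = β − ψ = 134.9994°
θ_3 = φ − θ_1 − θ_2 = -135.0051° (wrapped to (-180°,180°])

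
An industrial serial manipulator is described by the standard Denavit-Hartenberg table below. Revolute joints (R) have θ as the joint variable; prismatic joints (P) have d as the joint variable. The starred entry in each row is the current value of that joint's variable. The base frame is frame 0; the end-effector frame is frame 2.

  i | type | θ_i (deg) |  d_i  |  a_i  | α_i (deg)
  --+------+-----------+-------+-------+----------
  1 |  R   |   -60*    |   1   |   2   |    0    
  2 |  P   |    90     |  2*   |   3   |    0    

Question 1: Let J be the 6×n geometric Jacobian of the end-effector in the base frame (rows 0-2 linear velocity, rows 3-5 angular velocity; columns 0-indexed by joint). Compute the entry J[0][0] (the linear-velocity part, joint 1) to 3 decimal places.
0.232

axis z_0 = ẑ; lever o_n−o_0 = (3.5981,-0.2321,3.0000)
cross product → J_v[:, 0] = (0.2321,3.5981,-0.0000)
J_ω[:, 0] = z_0
entry J[0][0] = 0.2321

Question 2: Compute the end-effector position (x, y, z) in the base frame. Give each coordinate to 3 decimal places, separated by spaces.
after link 1: o_1 = (1.0000, -1.7321, 1.0000)
after link 2: o_2 = (3.5981, -0.2321, 3.0000)

3.598 -0.232 3.000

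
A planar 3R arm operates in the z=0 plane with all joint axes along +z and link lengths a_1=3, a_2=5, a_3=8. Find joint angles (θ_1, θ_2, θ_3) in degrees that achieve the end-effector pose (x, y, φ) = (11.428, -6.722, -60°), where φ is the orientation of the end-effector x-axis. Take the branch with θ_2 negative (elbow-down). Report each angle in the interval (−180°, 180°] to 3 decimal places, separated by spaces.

wrist centre = target − a_3·(cos φ, sin φ) = (7.4280, 0.2062)
cos θ_2 = (55.2177−3²−5²)/(2·3·5) = 0.7073; θ_2 = -44.9878° (elbow-down)
β = atan2(0.2062,7.4280) = 1.5901°; ψ = atan2(-3.5348,6.5363) = -28.4043°
θ_1 = β − ψ = 29.9944°
θ_3 = φ − θ_1 − θ_2 = -45.0066° (wrapped to (-180°,180°])

29.994 -44.988 -45.007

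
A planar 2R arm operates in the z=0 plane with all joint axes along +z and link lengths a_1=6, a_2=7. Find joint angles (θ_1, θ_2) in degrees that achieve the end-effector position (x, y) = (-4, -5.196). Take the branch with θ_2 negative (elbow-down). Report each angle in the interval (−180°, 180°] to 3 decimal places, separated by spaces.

cos θ_2 = (42.9984−6²−7²)/(2·6·7) = -0.5000; θ_2 = -120.0012° (elbow-down)
β = atan2(-5.1960,-4.0000) = -127.5899°; ψ = atan2(-6.0621,2.4999) = -67.5899°
θ_1 = β − ψ = -60.0000°

-60.000 -120.001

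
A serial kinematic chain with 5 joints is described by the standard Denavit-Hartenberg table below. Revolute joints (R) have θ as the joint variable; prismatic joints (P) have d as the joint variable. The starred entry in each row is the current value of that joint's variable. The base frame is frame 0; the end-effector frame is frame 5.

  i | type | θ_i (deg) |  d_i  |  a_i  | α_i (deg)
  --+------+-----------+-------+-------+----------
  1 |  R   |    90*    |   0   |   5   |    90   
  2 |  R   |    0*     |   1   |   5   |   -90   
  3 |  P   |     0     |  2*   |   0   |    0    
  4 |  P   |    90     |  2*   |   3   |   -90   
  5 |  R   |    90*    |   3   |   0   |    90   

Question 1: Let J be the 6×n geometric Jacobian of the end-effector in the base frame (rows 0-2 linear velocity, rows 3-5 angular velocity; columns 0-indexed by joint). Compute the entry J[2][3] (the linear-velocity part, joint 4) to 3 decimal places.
1.000

prismatic axis z_3 = (0.0000,0.0000,1.0000)
J_v[:, 3] = z_3; J_ω[:, 3] = (0,0,0)
entry J[2][3] = 1.0000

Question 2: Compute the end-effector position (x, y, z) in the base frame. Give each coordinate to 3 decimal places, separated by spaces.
after link 1: o_1 = (0.0000, 5.0000, 0.0000)
after link 2: o_2 = (1.0000, 10.0000, 0.0000)
after link 3: o_3 = (1.0000, 10.0000, 2.0000)
after link 4: o_4 = (-2.0000, 10.0000, 4.0000)
after link 5: o_5 = (-2.0000, 7.0000, 4.0000)

-2.000 7.000 4.000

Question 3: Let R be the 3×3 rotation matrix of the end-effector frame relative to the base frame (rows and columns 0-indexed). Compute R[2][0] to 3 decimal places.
End-effector x-axis (col 0 of R) = (-0.0000,-0.0000,-1.0000)
R[2][0] = -1.0000

-1.000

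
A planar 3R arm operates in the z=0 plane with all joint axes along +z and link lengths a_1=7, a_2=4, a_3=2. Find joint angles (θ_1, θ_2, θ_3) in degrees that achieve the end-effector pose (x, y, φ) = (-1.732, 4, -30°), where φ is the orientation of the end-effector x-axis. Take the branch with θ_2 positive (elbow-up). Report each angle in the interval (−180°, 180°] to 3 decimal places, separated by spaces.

90.000 120.000 120.000

wrist centre = target − a_3·(cos φ, sin φ) = (-3.4641, 5.0000)
cos θ_2 = (36.9996−7²−4²)/(2·7·4) = -0.5000; θ_2 = 120.0004° (elbow-up)
β = atan2(5.0000,-3.4641) = 124.7146°; ψ = atan2(3.4641,5.0000) = 34.7150°
θ_1 = β − ψ = 89.9996°
θ_3 = φ − θ_1 − θ_2 = 120.0000° (wrapped to (-180°,180°])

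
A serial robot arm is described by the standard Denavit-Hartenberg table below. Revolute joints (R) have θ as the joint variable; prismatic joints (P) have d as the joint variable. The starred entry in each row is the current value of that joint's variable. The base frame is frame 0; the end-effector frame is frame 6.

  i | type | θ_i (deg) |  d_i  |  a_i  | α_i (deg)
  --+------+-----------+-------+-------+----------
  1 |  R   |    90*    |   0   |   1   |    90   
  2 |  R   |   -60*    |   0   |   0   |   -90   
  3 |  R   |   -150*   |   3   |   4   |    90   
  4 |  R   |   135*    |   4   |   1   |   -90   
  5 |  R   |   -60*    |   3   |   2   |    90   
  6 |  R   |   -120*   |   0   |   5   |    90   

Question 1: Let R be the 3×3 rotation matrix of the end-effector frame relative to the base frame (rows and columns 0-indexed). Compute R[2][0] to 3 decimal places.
End-effector x-axis (col 0 of R) = (0.7696,0.1438,0.6222)
R[2][0] = 0.6222

0.622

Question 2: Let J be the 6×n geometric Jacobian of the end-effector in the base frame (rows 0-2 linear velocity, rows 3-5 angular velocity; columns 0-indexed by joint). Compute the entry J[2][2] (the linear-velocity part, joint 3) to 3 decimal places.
axis z_2 = (0.0000,0.8660,0.5000); lever o_n−o_2 = (-0.8840,1.0705,7.0876)
cross product → J_v[:, 2] = (5.6028,-0.4420,0.7656)
J_ω[:, 2] = z_2
entry J[2][2] = 0.7656

0.766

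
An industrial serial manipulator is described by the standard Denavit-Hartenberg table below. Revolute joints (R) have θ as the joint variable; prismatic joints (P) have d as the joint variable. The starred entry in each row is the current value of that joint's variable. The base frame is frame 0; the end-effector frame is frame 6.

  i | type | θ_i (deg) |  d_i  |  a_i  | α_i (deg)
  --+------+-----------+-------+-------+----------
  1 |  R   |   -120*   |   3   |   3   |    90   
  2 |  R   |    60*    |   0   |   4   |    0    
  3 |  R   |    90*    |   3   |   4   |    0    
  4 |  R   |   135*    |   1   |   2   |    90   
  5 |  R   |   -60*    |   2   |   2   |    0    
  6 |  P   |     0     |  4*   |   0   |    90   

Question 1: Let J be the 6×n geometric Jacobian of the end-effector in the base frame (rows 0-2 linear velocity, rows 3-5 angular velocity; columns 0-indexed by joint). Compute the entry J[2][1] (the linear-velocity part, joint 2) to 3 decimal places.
axis z_1 = (-0.8660,0.5000,0.0000); lever o_n−o_1 = (1.2775,6.7486,1.0134)
cross product → J_v[:, 1] = (0.5067,0.8776,-6.4832)
J_ω[:, 1] = z_1
entry J[2][1] = -6.4832

-6.483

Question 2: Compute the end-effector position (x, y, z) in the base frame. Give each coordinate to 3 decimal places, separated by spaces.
after link 1: o_1 = (-1.5000, -2.5981, 3.0000)
after link 2: o_2 = (-2.5000, -4.3301, 6.4641)
after link 3: o_3 = (-3.3660, 0.1699, 8.4641)
after link 4: o_4 = (-4.4909, 0.2216, 6.5322)
after link 5: o_5 = (-2.1544, 0.8044, 5.0487)
after link 6: o_6 = (-0.2225, 4.1505, 4.0134)

-0.223 4.151 4.013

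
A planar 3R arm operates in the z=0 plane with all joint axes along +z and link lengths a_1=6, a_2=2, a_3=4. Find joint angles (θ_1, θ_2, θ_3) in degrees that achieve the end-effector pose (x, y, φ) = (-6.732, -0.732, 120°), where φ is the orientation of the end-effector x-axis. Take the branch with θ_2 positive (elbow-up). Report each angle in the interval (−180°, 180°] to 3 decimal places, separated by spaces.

wrist centre = target − a_3·(cos φ, sin φ) = (-4.7320, -4.1961)
cos θ_2 = (39.9991−6²−2²)/(2·6·2) = -0.0000; θ_2 = 90.0022° (elbow-up)
β = atan2(-4.1961,-4.7320) = -138.4350°; ψ = atan2(2.0000,5.9999) = 18.4352°
θ_1 = β − ψ = -156.8702°
θ_3 = φ − θ_1 − θ_2 = -173.1320° (wrapped to (-180°,180°])

-156.870 90.002 -173.132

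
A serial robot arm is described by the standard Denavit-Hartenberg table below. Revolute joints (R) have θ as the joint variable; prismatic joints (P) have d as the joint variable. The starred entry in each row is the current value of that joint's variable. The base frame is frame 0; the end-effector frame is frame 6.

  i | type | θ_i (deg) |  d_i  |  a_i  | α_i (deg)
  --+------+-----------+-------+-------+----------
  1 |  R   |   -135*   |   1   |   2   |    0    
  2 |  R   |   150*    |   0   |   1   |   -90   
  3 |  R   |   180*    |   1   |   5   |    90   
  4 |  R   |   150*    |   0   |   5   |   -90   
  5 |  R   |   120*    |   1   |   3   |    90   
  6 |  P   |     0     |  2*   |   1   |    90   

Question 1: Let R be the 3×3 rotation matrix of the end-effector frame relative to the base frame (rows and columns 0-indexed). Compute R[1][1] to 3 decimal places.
End-effector y-axis (col 1 of R) = (0.6124,0.6124,0.5000)
R[1][1] = 0.6124

0.612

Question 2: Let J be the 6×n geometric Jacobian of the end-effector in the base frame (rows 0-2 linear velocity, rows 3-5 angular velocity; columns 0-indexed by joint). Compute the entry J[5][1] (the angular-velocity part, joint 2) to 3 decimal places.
1.000

axis z_1 = (0.0000,0.0000,1.0000); lever o_n−o_1 = (-0.0694,2.5696,4.4641)
cross product → J_v[:, 1] = (-2.5696,-0.0694,0.0000)
J_ω[:, 1] = z_1
entry J[5][1] = 1.0000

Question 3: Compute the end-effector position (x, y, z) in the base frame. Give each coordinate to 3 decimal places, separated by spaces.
after link 1: o_1 = (-1.4142, -1.4142, 1.0000)
after link 2: o_2 = (-0.4483, -1.1554, 1.0000)
after link 3: o_3 = (-5.5367, -1.4836, 1.0000)
after link 4: o_4 = (-2.0012, 2.0520, 1.0000)
after link 5: o_5 = (-2.3548, 0.2842, 3.5981)
after link 6: o_6 = (-1.4836, 1.1554, 5.4641)

-1.484 1.155 5.464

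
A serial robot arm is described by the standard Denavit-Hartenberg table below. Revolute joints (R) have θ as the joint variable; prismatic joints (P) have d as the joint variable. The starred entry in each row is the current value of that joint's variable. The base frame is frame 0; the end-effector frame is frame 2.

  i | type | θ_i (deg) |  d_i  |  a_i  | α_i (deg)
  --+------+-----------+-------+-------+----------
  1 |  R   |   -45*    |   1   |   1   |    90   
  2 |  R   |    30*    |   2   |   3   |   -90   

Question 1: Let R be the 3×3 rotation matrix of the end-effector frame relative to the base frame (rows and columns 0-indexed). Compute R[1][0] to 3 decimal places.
-0.612

End-effector x-axis (col 0 of R) = (0.6124,-0.6124,0.5000)
R[1][0] = -0.6124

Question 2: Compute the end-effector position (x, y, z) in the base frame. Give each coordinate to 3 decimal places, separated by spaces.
1.130 -3.958 2.500

after link 1: o_1 = (0.7071, -0.7071, 1.0000)
after link 2: o_2 = (1.1300, -3.9584, 2.5000)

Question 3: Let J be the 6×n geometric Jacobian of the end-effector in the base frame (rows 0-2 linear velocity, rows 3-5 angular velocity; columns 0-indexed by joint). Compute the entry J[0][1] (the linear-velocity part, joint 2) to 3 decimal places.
axis z_1 = (-0.7071,-0.7071,0.0000); lever o_n−o_1 = (0.4229,-3.2513,1.5000)
cross product → J_v[:, 1] = (-1.0607,1.0607,2.5981)
J_ω[:, 1] = z_1
entry J[0][1] = -1.0607

-1.061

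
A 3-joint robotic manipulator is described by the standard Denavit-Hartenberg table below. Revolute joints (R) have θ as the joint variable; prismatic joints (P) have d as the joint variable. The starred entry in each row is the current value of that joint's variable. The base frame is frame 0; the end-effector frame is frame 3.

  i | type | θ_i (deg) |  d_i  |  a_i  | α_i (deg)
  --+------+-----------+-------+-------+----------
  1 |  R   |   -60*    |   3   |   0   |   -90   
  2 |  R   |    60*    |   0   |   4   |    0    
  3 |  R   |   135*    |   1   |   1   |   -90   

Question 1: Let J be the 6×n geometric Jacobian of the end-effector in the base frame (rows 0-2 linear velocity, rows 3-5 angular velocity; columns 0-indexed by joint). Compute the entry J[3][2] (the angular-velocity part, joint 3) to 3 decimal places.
0.866

axis z_2 = (0.8660,0.5000,0.0000); lever o_n−o_2 = (0.3831,1.3365,0.2588)
cross product → J_v[:, 2] = (0.1294,-0.2241,0.9659)
J_ω[:, 2] = z_2
entry J[3][2] = 0.8660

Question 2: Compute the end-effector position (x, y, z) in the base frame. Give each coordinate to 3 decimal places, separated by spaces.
after link 1: o_1 = (0.0000, 0.0000, 3.0000)
after link 2: o_2 = (1.0000, -1.7321, -0.4641)
after link 3: o_3 = (1.3831, -0.3955, -0.2053)

1.383 -0.396 -0.205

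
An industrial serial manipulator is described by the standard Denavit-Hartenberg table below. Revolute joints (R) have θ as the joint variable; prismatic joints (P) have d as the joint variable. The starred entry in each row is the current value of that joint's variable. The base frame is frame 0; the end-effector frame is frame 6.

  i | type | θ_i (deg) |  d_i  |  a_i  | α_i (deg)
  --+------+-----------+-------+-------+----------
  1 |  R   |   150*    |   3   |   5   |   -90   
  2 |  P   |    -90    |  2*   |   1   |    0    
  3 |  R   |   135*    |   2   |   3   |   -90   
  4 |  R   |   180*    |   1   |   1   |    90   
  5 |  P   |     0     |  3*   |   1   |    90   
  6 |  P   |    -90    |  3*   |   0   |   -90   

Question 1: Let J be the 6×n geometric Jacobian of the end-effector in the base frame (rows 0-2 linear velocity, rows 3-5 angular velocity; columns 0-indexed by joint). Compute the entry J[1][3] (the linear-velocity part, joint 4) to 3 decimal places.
axis z_3 = (0.6124,-0.3536,-0.7071); lever o_n−o_3 = (1.5000,2.5981,2.8284)
cross product → J_v[:, 3] = (0.8371,-2.7927,2.1213)
J_ω[:, 3] = z_3
entry J[1][3] = -2.7927

-2.793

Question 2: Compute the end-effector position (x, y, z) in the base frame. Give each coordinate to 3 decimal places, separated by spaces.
-6.667 2.695 4.707

after link 1: o_1 = (-4.3301, 2.5000, 3.0000)
after link 2: o_2 = (-5.3301, 0.7679, 4.0000)
after link 3: o_3 = (-8.1672, 0.0966, 1.8787)
after link 4: o_4 = (-6.9425, -0.6105, 1.8787)
after link 5: o_5 = (-4.8301, 1.6340, 2.5858)
after link 6: o_6 = (-6.6672, 2.6946, 4.7071)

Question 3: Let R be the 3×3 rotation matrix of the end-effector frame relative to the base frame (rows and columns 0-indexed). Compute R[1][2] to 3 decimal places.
-0.354

End-effector z-axis (col 2 of R) = (0.6124,-0.3536,0.7071)
R[1][2] = -0.3536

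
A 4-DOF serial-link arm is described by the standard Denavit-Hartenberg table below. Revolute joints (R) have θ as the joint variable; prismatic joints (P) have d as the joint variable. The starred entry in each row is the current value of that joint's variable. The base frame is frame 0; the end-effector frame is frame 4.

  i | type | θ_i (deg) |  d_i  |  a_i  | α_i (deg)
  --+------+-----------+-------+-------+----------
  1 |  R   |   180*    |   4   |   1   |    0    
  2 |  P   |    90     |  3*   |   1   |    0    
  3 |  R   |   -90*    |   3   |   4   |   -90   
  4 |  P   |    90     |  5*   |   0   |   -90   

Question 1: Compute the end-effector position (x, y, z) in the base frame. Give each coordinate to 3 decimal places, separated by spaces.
-5.000 -6.000 10.000

after link 1: o_1 = (-1.0000, 0.0000, 4.0000)
after link 2: o_2 = (-1.0000, -1.0000, 7.0000)
after link 3: o_3 = (-5.0000, -1.0000, 10.0000)
after link 4: o_4 = (-5.0000, -6.0000, 10.0000)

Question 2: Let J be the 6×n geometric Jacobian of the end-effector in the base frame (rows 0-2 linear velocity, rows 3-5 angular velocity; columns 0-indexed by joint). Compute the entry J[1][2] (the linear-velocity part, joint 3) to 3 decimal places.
-4.000

axis z_2 = (0.0000,0.0000,1.0000); lever o_n−o_2 = (-4.0000,-5.0000,3.0000)
cross product → J_v[:, 2] = (5.0000,-4.0000,0.0000)
J_ω[:, 2] = z_2
entry J[1][2] = -4.0000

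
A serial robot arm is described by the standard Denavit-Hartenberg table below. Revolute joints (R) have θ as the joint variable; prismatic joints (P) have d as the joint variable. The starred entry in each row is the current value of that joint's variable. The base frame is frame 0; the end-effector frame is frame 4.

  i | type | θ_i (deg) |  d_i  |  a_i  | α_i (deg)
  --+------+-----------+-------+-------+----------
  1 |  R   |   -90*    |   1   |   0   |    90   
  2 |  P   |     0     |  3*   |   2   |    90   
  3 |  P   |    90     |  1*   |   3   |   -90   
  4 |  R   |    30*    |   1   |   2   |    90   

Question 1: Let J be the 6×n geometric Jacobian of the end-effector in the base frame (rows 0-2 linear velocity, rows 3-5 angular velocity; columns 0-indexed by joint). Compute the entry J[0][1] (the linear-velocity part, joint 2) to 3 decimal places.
-1.000

prismatic axis z_1 = (-1.0000,-0.0000,0.0000)
J_v[:, 1] = z_1; J_ω[:, 1] = (0,0,0)
entry J[0][1] = -1.0000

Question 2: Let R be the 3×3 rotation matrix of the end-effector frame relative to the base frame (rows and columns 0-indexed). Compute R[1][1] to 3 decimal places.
1.000

End-effector y-axis (col 1 of R) = (-0.0000,1.0000,-0.0000)
R[1][1] = 1.0000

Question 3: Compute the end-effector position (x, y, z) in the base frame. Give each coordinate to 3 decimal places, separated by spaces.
-7.732 -1.000 1.000

after link 1: o_1 = (0.0000, 0.0000, 1.0000)
after link 2: o_2 = (-3.0000, -2.0000, 1.0000)
after link 3: o_3 = (-6.0000, -2.0000, 0.0000)
after link 4: o_4 = (-7.7321, -1.0000, 1.0000)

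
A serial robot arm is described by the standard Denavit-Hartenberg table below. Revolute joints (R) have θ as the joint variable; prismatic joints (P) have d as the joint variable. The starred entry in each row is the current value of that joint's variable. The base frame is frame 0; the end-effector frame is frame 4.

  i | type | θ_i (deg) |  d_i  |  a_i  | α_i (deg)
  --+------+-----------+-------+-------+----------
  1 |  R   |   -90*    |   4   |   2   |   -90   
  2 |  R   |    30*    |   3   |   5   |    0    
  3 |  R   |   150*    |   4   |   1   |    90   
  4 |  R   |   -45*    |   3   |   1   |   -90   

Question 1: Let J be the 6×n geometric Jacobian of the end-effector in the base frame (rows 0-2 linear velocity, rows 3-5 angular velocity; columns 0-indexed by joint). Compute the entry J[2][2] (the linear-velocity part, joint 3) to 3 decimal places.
axis z_2 = (1.0000,0.0000,0.0000); lever o_n−o_2 = (3.2929,1.7071,-3.0000)
cross product → J_v[:, 2] = (-0.0000,3.0000,1.7071)
J_ω[:, 2] = z_2
entry J[2][2] = 1.7071

1.707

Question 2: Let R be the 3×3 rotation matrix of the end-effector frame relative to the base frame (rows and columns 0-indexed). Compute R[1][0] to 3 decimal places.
End-effector x-axis (col 0 of R) = (-0.7071,0.7071,-0.0000)
R[1][0] = 0.7071

0.707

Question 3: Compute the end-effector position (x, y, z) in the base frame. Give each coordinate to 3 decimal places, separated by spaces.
after link 1: o_1 = (0.0000, -2.0000, 4.0000)
after link 2: o_2 = (3.0000, -6.3301, 1.5000)
after link 3: o_3 = (7.0000, -5.3301, 1.5000)
after link 4: o_4 = (6.2929, -4.6230, -1.5000)

6.293 -4.623 -1.500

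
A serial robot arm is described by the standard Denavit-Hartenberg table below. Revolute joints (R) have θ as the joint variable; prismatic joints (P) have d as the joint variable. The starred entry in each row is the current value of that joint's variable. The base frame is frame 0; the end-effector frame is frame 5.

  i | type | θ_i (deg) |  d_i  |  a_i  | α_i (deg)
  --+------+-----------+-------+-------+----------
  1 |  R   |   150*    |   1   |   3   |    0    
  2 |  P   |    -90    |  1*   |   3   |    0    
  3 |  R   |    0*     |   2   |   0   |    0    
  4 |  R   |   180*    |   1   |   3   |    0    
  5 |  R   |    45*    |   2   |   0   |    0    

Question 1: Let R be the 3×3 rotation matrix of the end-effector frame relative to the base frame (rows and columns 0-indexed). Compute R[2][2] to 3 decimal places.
End-effector z-axis (col 2 of R) = (0.0000,0.0000,1.0000)
R[2][2] = 1.0000

1.000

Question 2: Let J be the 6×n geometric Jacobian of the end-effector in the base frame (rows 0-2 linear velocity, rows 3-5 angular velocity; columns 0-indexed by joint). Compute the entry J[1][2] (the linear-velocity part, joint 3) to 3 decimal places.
axis z_2 = (0.0000,0.0000,1.0000); lever o_n−o_2 = (-1.5000,-2.5981,5.0000)
cross product → J_v[:, 2] = (2.5981,-1.5000,0.0000)
J_ω[:, 2] = z_2
entry J[1][2] = -1.5000

-1.500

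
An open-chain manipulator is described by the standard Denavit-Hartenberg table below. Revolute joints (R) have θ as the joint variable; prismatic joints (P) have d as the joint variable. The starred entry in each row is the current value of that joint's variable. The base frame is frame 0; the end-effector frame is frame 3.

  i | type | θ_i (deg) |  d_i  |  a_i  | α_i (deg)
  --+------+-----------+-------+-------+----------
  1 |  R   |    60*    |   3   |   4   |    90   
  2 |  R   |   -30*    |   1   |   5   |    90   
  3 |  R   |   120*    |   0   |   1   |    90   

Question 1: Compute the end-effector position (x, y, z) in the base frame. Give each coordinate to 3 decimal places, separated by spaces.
after link 1: o_1 = (2.0000, 3.4641, 3.0000)
after link 2: o_2 = (5.0311, 6.7141, 0.5000)
after link 3: o_3 = (5.5646, 5.9061, 0.7500)

5.565 5.906 0.750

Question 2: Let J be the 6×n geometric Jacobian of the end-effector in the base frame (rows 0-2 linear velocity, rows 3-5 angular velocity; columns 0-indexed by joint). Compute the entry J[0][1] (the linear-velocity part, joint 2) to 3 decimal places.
1.125

axis z_1 = (0.8660,-0.5000,0.0000); lever o_n−o_1 = (3.5646,2.4420,-2.2500)
cross product → J_v[:, 1] = (1.1250,1.9486,3.8971)
J_ω[:, 1] = z_1
entry J[0][1] = 1.1250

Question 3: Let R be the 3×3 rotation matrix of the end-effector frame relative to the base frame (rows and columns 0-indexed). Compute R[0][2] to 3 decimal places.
0.808

End-effector z-axis (col 2 of R) = (0.8080,0.3995,-0.4330)
R[0][2] = 0.8080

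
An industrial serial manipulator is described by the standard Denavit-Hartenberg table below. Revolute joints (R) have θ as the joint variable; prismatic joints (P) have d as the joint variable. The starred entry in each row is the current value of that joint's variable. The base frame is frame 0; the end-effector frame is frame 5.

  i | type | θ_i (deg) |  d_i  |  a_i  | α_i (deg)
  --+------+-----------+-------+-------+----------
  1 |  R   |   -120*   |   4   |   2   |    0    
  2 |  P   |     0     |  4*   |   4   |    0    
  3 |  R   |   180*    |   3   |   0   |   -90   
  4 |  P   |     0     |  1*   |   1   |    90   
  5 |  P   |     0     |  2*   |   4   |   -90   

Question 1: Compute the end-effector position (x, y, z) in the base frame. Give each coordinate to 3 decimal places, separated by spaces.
-1.366 -0.366 13.000

after link 1: o_1 = (-1.0000, -1.7321, 4.0000)
after link 2: o_2 = (-3.0000, -5.1962, 8.0000)
after link 3: o_3 = (-3.0000, -5.1962, 11.0000)
after link 4: o_4 = (-3.3660, -3.8301, 11.0000)
after link 5: o_5 = (-1.3660, -0.3660, 13.0000)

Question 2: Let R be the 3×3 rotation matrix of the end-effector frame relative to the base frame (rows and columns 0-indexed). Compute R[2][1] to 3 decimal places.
-1.000

End-effector y-axis (col 1 of R) = (-0.0000,0.0000,-1.0000)
R[2][1] = -1.0000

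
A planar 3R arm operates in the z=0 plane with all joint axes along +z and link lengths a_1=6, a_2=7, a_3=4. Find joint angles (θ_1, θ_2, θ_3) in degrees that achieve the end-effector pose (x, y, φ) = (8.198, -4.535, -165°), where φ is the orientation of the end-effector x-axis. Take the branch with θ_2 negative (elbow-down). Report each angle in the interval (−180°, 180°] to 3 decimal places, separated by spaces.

wrist centre = target − a_3·(cos φ, sin φ) = (12.0617, -3.4997)
cos θ_2 = (157.7328−6²−7²)/(2·6·7) = 0.8659; θ_2 = -30.0182° (elbow-down)
β = atan2(-3.4997,12.0617) = -16.1802°; ψ = atan2(-3.5019,12.0611) = -16.1907°
θ_1 = β − ψ = 0.0105°
θ_3 = φ − θ_1 − θ_2 = -134.9922° (wrapped to (-180°,180°])

0.010 -30.018 -134.992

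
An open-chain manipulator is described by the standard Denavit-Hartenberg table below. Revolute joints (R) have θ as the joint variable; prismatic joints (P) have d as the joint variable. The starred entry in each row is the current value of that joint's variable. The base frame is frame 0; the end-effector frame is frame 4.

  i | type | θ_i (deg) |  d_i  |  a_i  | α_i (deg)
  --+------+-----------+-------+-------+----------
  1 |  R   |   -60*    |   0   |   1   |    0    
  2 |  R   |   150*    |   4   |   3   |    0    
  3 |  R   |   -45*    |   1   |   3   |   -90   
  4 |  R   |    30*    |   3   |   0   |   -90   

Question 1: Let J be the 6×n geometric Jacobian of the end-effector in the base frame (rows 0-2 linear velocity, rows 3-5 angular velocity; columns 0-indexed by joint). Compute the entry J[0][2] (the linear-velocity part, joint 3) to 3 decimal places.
axis z_2 = (0.0000,0.0000,1.0000); lever o_n−o_2 = (-0.0000,4.2426,1.0000)
cross product → J_v[:, 2] = (-4.2426,-0.0000,0.0000)
J_ω[:, 2] = z_2
entry J[0][2] = -4.2426

-4.243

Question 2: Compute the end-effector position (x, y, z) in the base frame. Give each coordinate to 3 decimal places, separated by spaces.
0.500 6.377 5.000

after link 1: o_1 = (0.5000, -0.8660, 0.0000)
after link 2: o_2 = (0.5000, 2.1340, 4.0000)
after link 3: o_3 = (2.6213, 4.2553, 5.0000)
after link 4: o_4 = (0.5000, 6.3766, 5.0000)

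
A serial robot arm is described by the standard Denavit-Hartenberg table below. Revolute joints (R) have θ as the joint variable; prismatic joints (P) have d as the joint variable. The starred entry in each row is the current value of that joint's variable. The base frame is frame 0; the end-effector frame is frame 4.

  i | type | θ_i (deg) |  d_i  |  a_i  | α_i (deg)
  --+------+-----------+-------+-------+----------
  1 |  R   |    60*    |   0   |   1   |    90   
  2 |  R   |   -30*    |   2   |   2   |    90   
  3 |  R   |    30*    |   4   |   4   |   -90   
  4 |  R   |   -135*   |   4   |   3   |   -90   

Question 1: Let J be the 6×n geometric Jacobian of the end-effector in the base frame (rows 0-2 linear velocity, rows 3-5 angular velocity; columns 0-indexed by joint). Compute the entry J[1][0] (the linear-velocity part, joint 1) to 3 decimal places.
5.220

axis z_0 = ẑ; lever o_n−o_0 = (5.2197,-3.7661,-6.1147)
cross product → J_v[:, 0] = (3.7661,5.2197,-0.0000)
J_ω[:, 0] = z_0
entry J[1][0] = 5.2197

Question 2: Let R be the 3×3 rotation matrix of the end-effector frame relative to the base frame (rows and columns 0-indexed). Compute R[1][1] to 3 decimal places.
End-effector y-axis (col 1 of R) = (-0.5335,0.8080,-0.2500)
R[1][1] = 0.8080

0.808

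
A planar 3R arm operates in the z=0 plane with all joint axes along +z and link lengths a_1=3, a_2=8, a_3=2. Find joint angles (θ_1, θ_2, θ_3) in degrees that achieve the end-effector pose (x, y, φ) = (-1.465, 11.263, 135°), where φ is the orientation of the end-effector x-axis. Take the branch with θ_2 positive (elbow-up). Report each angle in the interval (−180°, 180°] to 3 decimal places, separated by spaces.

45.592 59.998 29.410

wrist centre = target − a_3·(cos φ, sin φ) = (-0.0508, 9.8488)
cos θ_2 = (97.0012−3²−8²)/(2·3·8) = 0.5000; θ_2 = 59.9984° (elbow-up)
β = atan2(9.8488,-0.0508) = 90.2954°; ψ = atan2(6.9281,7.0002) = 44.7034°
θ_1 = β − ψ = 45.5921°
θ_3 = φ − θ_1 − θ_2 = 29.4096° (wrapped to (-180°,180°])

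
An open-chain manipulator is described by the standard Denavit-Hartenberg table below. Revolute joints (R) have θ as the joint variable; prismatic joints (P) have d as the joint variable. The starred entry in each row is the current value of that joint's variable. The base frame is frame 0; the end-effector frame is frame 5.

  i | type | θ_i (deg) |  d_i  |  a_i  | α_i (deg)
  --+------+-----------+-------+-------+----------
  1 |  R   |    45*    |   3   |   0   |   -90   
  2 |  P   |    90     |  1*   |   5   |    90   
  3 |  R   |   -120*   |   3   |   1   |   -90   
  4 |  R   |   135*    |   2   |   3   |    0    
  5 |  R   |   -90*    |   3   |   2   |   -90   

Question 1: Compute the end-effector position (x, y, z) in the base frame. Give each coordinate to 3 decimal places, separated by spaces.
0.861 -1.619 -6.184

after link 1: o_1 = (0.0000, 0.0000, 3.0000)
after link 2: o_2 = (-0.7071, 0.7071, -2.0000)
after link 3: o_3 = (2.0266, 2.2161, -1.5000)
after link 4: o_4 = (-0.0653, 1.3080, -4.2927)
after link 5: o_5 = (0.8613, -1.6187, -6.1837)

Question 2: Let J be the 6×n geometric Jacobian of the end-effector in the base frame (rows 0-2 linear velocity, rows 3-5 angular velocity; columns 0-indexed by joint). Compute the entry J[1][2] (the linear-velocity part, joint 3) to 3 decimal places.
axis z_2 = (0.7071,0.7071,0.0000); lever o_n−o_2 = (1.5684,-2.3258,-4.1837)
cross product → J_v[:, 2] = (-2.9583,2.9583,-2.7537)
J_ω[:, 2] = z_2
entry J[1][2] = 2.9583

2.958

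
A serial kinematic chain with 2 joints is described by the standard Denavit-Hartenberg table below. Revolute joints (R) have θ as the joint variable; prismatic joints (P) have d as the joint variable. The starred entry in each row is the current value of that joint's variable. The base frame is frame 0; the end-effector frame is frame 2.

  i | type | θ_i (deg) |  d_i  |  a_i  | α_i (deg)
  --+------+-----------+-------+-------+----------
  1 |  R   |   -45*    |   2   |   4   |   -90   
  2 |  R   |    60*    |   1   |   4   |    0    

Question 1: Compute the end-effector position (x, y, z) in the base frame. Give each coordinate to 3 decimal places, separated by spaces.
4.950 -3.536 -1.464

after link 1: o_1 = (2.8284, -2.8284, 2.0000)
after link 2: o_2 = (4.9497, -3.5355, -1.4641)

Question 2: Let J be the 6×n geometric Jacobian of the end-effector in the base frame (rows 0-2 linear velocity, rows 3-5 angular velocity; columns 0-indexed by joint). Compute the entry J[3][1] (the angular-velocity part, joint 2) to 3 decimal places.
0.707

axis z_1 = (0.7071,0.7071,0.0000); lever o_n−o_1 = (2.1213,-0.7071,-3.4641)
cross product → J_v[:, 1] = (-2.4495,2.4495,-2.0000)
J_ω[:, 1] = z_1
entry J[3][1] = 0.7071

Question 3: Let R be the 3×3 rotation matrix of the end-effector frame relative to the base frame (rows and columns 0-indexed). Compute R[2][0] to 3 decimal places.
-0.866

End-effector x-axis (col 0 of R) = (0.3536,-0.3536,-0.8660)
R[2][0] = -0.8660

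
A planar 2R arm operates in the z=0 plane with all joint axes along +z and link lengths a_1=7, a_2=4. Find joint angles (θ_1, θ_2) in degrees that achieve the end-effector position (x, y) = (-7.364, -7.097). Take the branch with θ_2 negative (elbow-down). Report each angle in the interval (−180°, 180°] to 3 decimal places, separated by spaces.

-120.002 -45.003

cos θ_2 = (104.5959−7²−4²)/(2·7·4) = 0.7071; θ_2 = -45.0030° (elbow-down)
β = atan2(-7.0970,-7.3640) = -136.0578°; ψ = atan2(-2.8286,9.8283) = -16.0558°
θ_1 = β − ψ = -120.0020°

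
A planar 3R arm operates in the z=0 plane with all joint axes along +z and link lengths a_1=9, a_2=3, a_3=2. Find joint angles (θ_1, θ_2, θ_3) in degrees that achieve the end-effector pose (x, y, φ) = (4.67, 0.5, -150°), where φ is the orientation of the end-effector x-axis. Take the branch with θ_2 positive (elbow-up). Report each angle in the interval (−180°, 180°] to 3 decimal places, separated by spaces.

-0.001 149.997 60.005

wrist centre = target − a_3·(cos φ, sin φ) = (6.4021, 1.5000)
cos θ_2 = (43.2363−9²−3²)/(2·9·3) = -0.8660; θ_2 = 149.9965° (elbow-up)
β = atan2(1.5000,6.4021) = 13.1865°; ψ = atan2(1.5002,6.4020) = 13.1879°
θ_1 = β − ψ = -0.0014°
θ_3 = φ − θ_1 − θ_2 = 60.0049° (wrapped to (-180°,180°])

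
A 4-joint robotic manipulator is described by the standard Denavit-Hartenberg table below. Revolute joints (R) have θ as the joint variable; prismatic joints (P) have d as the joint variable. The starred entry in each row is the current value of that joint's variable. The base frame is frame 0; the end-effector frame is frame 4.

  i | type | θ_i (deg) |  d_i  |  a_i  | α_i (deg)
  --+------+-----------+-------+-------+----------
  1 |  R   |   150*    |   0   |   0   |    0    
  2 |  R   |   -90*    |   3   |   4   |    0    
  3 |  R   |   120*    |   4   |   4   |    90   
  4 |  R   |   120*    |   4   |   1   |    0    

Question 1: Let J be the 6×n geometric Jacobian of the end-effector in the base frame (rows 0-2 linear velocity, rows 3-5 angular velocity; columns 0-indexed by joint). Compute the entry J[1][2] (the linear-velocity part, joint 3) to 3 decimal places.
axis z_2 = (0.0000,0.0000,1.0000); lever o_n−o_2 = (-3.5000,4.0000,4.8660)
cross product → J_v[:, 2] = (-4.0000,-3.5000,0.0000)
J_ω[:, 2] = z_2
entry J[1][2] = -3.5000

-3.500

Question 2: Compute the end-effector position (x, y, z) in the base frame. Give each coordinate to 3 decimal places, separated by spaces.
after link 1: o_1 = (0.0000, 0.0000, 0.0000)
after link 2: o_2 = (2.0000, 3.4641, 3.0000)
after link 3: o_3 = (-2.0000, 3.4641, 7.0000)
after link 4: o_4 = (-1.5000, 7.4641, 7.8660)

-1.500 7.464 7.866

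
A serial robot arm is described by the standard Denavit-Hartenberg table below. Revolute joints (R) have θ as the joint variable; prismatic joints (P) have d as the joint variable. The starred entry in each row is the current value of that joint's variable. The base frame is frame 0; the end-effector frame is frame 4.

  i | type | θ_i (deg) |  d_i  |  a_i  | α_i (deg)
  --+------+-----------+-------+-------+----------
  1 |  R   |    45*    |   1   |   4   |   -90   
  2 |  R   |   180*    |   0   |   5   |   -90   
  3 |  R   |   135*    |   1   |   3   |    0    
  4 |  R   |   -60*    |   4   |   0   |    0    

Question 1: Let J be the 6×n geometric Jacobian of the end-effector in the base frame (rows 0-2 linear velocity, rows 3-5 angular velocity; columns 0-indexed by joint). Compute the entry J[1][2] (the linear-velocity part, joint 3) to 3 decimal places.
3.000

axis z_2 = (-0.0000,-0.0000,1.0000); lever o_n−o_2 = (3.0000,-0.0000,5.0000)
cross product → J_v[:, 2] = (0.0000,3.0000,0.0000)
J_ω[:, 2] = z_2
entry J[1][2] = 3.0000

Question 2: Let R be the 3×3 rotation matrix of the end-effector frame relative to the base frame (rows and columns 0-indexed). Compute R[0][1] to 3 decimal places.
End-effector y-axis (col 1 of R) = (0.8660,0.5000,0.0000)
R[0][1] = 0.8660

0.866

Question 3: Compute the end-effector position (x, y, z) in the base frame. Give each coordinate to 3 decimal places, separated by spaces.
2.293 -0.707 6.000

after link 1: o_1 = (2.8284, 2.8284, 1.0000)
after link 2: o_2 = (-0.7071, -0.7071, 1.0000)
after link 3: o_3 = (2.2929, -0.7071, 2.0000)
after link 4: o_4 = (2.2929, -0.7071, 6.0000)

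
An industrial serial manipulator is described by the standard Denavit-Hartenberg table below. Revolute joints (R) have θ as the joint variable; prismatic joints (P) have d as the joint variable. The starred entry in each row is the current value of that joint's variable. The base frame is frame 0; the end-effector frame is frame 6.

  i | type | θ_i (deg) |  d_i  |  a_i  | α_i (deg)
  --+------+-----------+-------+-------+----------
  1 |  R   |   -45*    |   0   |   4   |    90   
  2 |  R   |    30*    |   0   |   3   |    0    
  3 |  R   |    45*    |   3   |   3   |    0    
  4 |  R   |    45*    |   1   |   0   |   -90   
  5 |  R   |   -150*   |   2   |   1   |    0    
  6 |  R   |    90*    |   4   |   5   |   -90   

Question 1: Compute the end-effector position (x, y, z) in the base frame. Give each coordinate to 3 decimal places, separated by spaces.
after link 1: o_1 = (2.8284, -2.8284, 0.0000)
after link 2: o_2 = (4.6655, -4.6655, 1.5000)
after link 3: o_3 = (3.0933, -7.3359, 4.3978)
after link 4: o_4 = (2.3862, -8.0430, 4.3978)
after link 5: o_5 = (1.1140, -7.4780, 2.6478)
after link 6: o_6 = (-5.2812, -7.2065, 2.8128)

-5.281 -7.206 2.813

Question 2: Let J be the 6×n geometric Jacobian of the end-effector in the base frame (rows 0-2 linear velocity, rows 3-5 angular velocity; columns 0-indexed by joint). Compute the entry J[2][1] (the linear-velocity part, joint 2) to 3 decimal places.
-2.639

axis z_1 = (-0.7071,-0.7071,0.0000); lever o_n−o_1 = (-8.1096,-4.3781,2.8128)
cross product → J_v[:, 1] = (-1.9890,1.9890,-2.6386)
J_ω[:, 1] = z_1
entry J[2][1] = -2.6386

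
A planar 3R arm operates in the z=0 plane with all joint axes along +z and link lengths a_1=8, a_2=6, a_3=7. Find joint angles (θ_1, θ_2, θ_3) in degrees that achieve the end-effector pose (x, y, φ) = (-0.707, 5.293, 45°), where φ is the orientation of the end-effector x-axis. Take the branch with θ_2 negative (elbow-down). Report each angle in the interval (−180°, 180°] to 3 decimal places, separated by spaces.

-135.001 -135.001 -44.998

wrist centre = target − a_3·(cos φ, sin φ) = (-5.6567, 0.3433)
cos θ_2 = (32.1166−8²−6²)/(2·8·6) = -0.7071; θ_2 = -135.0010° (elbow-down)
β = atan2(0.3433,-5.6567) = 176.5275°; ψ = atan2(-4.2426,3.7573) = -48.4714°
θ_1 = β − ψ = 224.9989°
θ_3 = φ − θ_1 − θ_2 = -44.9980° (wrapped to (-180°,180°])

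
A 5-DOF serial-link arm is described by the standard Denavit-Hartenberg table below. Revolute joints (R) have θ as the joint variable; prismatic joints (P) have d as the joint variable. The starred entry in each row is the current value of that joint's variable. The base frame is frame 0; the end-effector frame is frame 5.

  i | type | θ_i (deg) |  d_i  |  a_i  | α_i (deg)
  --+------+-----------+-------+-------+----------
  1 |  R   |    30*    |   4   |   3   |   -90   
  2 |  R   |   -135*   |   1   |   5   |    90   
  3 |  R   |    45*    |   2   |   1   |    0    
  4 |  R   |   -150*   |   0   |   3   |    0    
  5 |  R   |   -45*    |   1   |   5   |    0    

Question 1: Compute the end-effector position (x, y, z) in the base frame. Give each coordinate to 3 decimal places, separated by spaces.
after link 1: o_1 = (2.5981, 1.5000, 4.0000)
after link 2: o_2 = (-0.9638, 0.5983, 7.5355)
after link 3: o_3 = (-2.9751, 0.2535, 6.6213)
after link 4: o_4 = (-1.0507, -1.9815, 6.0723)
after link 5: o_5 = (2.2386, -2.9692, 2.3033)

2.239 -2.969 2.303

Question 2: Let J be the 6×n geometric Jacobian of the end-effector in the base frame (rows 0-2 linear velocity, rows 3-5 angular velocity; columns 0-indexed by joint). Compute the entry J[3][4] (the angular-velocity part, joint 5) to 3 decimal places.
-0.612

axis z_4 = (-0.6124,-0.3536,-0.7071); lever o_n−o_4 = (3.2893,-0.9877,-3.7690)
cross product → J_v[:, 4] = (0.6341,-4.6339,1.7678)
J_ω[:, 4] = z_4
entry J[3][4] = -0.6124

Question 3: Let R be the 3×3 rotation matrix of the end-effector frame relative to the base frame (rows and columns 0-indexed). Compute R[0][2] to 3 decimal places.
End-effector z-axis (col 2 of R) = (-0.6124,-0.3536,-0.7071)
R[0][2] = -0.6124

-0.612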